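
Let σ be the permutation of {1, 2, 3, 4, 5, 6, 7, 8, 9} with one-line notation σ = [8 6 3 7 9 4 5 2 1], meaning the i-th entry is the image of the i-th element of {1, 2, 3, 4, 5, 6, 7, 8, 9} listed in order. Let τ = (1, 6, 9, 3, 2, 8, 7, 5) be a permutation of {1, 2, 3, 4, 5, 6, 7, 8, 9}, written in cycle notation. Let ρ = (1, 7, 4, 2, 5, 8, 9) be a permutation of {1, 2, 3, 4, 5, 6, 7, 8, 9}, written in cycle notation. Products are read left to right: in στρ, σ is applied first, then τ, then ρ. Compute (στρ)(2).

1

Chase 2: σ(2) = 6; τ(6) = 9; ρ(9) = 1. Hence (στρ)(2) = 1.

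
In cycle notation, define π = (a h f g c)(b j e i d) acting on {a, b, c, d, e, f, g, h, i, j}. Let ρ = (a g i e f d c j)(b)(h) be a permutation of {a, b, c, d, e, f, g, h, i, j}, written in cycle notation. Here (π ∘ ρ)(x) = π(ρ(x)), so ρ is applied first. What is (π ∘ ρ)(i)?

ρ(i) = e, then π(e) = i; composing gives (π ∘ ρ)(i) = i.

i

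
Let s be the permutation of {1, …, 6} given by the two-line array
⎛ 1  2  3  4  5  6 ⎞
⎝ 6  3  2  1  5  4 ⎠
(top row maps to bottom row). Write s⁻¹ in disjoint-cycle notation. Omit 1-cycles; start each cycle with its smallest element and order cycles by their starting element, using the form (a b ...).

(1 4 6)(2 3)

First write s in disjoint cycles: (1 6 4)(2 3).
The inverse reverses every cycle; in canonical form, s⁻¹ = (1 4 6)(2 3).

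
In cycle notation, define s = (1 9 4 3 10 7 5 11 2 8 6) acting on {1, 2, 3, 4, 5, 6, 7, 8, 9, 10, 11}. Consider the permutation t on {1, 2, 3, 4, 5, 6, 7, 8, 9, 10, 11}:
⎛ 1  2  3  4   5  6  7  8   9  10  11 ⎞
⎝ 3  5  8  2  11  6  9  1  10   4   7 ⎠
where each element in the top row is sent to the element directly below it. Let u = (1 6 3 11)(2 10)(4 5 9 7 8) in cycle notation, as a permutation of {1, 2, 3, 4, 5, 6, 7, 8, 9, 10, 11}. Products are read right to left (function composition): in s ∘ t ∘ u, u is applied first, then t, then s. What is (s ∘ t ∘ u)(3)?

Apply the permutations in order: u(3) = 11, then t(11) = 7, then s(7) = 5. So (s ∘ t ∘ u)(3) = 5.

5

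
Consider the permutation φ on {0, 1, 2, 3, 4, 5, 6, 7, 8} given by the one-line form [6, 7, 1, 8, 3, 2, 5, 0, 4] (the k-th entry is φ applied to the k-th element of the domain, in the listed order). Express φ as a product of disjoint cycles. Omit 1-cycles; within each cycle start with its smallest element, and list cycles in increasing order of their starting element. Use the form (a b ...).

(0 6 5 2 1 7)(3 8 4)

Start at 0 and follow images: 0 → 6 → 5 → 2 → 1 → 7 → 0, giving the cycle (0 6 5 2 1 7).
Repeating from the next unused element and collecting all non-trivial cycles gives (0 6 5 2 1 7)(3 8 4).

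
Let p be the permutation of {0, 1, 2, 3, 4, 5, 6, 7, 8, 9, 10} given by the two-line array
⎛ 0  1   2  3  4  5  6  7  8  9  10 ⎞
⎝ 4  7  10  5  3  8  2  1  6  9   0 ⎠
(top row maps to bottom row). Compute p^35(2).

Tracing 2 → 10 → … returns to 2 after 8 steps, so 2 lies in an 8-cycle (0, 4, 3, 5, 8, 6, 2, 10).
On an 8-cycle, p^8 is the identity, so p^35 = p^3 there (35 ≡ 3 mod 8).
Advancing 3 steps from 2: 2 → 10 → 0 → 4.

4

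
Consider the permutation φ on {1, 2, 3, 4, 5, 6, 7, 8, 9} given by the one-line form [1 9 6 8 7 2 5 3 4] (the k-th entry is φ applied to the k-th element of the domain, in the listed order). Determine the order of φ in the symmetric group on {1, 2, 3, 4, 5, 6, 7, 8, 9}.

6

Writing φ as disjoint cycles, the cycle lengths are 6, 2, 1.
The order is lcm(6, 2) = 6.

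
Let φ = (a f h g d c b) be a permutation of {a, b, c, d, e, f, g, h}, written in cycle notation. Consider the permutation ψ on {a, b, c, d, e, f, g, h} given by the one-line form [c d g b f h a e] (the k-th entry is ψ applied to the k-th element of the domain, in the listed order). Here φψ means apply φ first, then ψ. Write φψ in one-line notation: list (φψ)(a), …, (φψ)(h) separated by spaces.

h c d g f e b a

For each element, apply φ then ψ: a → f → h; b → a → c; c → b → d; d → c → g; e → e → f; f → h → e; g → d → b; h → g → a.
Collecting the images, φψ = [h c d g f e b a].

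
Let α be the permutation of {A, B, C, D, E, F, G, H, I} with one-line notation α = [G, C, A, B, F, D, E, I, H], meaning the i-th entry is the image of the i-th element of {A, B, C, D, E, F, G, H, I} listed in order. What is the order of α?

14

The disjoint-cycle form of α has cycle lengths 7, 2.
The order of α is the least common multiple of its cycle lengths: lcm(7, 2) = 14.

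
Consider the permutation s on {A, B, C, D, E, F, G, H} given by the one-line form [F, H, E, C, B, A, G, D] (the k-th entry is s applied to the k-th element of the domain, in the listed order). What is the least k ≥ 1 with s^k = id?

10

The disjoint-cycle form of s has cycle lengths 5, 2, 1.
The order is lcm(5, 2) = 10.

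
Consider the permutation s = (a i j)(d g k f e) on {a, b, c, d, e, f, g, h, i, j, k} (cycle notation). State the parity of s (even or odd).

even

The cycle lengths are 5, 3, 1, 1, 1.
A cycle is odd iff its length is even; s has 0 even-length cycles, so sgn(s) = (−1)^0 and s is even.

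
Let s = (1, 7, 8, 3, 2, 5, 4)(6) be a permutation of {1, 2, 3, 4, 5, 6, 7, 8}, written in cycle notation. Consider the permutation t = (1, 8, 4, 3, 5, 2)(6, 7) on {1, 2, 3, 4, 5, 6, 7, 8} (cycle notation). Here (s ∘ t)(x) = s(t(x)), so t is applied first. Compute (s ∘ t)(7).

6

t(7) = 6, then s(6) = 6; composing gives (s ∘ t)(7) = 6.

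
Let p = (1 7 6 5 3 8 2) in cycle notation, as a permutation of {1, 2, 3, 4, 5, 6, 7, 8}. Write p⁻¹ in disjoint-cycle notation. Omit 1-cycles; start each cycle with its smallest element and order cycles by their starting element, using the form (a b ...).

The inverse reverses each cycle.
Reversing each cycle of p and rotating so the smallest element leads gives (1 2 8 3 5 6 7).

(1 2 8 3 5 6 7)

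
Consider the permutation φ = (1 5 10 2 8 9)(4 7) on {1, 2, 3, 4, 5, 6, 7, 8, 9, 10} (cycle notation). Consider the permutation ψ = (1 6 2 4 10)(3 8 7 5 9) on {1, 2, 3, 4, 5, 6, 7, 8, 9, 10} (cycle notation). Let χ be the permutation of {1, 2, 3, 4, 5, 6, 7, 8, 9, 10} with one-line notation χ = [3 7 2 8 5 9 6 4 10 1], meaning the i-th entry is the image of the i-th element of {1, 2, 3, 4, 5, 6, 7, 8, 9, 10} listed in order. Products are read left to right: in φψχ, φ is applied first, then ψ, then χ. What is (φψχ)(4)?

Chase 4: φ(4) = 7; ψ(7) = 5; χ(5) = 5. Hence (φψχ)(4) = 5.

5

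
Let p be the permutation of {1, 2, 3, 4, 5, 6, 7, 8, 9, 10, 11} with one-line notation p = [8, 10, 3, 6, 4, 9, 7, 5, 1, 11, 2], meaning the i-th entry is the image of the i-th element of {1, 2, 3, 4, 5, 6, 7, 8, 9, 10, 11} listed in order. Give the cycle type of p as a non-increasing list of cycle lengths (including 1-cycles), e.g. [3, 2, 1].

[6, 3, 1, 1]

The disjoint cycles are (1 8 5 4 6 9)(2 10 11)(3)(7), with lengths 6, 3, 1, 1 in non-increasing order.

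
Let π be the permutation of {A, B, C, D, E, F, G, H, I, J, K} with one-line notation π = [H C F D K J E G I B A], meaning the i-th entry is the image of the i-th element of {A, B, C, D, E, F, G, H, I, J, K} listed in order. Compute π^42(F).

B

Tracing F → J → … returns to F after 4 steps, so F lies in a 4-cycle (B, C, F, J).
Since the cycle has length 4, π^42 acts on it the same as π^2 (42 mod 4 = 2).
Advancing 2 steps from F: F → J → B.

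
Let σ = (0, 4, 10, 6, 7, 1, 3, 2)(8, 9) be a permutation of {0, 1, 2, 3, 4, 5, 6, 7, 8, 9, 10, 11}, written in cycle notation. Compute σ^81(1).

1 lies in the 8-cycle (0, 4, 10, 6, 7, 1, 3, 2).
Powers repeat with period 8 on this cycle, and 81 mod 8 = 1, so σ^81(1) = σ^1(1).
Stepping 1 place around the cycle: 1 → 3.

3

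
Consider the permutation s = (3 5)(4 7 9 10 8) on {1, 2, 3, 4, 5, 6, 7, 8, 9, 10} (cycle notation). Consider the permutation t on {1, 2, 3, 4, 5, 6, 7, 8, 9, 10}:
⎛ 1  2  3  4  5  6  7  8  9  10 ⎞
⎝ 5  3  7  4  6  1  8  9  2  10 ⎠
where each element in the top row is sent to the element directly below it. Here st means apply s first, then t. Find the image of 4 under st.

First apply s: s(4) = 7, then t(7) = 8. Thus (st)(4) = 8.

8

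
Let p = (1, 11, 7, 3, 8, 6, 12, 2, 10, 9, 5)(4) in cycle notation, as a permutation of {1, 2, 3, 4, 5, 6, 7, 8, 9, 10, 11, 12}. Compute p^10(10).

2

10 lies in the 11-cycle (1, 11, 7, 3, 8, 6, 12, 2, 10, 9, 5).
Advancing 10 steps from 10: 10 → 9 → 5 → 1 → 11 → 7 → 3 → 8 → 6 → 12 → 2.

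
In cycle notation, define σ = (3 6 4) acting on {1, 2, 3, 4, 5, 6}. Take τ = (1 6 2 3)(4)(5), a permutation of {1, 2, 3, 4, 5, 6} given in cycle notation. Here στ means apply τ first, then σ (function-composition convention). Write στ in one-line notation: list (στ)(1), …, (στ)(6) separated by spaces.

4 6 1 3 5 2

(στ)(x) = σ(τ(x)). Computing each image: σ(τ(1)) = σ(6) = 4, σ(τ(2)) = σ(3) = 6, σ(τ(3)) = σ(1) = 1, σ(τ(4)) = σ(4) = 3, σ(τ(5)) = σ(5) = 5, σ(τ(6)) = σ(2) = 2.
Hence στ = [4 6 1 3 5 2].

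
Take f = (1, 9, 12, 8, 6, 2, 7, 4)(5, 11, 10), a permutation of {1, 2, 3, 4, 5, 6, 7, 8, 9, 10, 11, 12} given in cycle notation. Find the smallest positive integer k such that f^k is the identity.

The disjoint cycles have lengths 8, 3, 1.
The order is lcm(8, 3) = 24.

24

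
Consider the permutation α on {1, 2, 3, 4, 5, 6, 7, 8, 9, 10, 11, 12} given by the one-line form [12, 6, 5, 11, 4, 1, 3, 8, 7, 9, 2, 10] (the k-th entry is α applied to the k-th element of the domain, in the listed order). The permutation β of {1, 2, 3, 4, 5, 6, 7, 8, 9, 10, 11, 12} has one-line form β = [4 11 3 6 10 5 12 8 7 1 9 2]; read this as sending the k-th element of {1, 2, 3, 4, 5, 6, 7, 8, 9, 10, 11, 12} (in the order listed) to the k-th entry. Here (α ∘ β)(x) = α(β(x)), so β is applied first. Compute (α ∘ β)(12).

6

First apply β: β(12) = 2, then α(2) = 6. Thus (α ∘ β)(12) = 6.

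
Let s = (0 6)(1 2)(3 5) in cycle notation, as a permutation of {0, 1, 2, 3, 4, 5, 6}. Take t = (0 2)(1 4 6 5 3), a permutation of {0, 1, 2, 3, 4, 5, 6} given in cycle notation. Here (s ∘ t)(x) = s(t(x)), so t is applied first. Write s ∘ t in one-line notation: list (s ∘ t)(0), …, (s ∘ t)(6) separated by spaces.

Chase each element through t then s: 0 → 2 → 1; 1 → 4 → 4; 2 → 0 → 6; 3 → 1 → 2; 4 → 6 → 0; 5 → 3 → 5; 6 → 5 → 3.
So s ∘ t in one-line form is 1 4 6 2 0 5 3.

1 4 6 2 0 5 3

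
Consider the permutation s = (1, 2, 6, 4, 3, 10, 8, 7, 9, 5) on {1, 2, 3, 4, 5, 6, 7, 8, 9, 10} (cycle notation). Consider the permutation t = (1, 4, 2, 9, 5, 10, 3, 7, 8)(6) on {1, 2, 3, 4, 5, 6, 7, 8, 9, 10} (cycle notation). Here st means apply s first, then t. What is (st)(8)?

s(8) = 7, then t(7) = 8; composing gives (st)(8) = 8.

8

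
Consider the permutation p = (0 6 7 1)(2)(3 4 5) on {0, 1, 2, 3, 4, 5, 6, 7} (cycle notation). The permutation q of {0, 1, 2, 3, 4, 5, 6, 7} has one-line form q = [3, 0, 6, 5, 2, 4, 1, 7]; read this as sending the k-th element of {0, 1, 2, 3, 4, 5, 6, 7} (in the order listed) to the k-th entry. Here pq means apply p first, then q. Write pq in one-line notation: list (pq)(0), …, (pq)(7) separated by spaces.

For each element, apply p then q: 0 → 6 → 1; 1 → 0 → 3; 2 → 2 → 6; 3 → 4 → 2; 4 → 5 → 4; 5 → 3 → 5; 6 → 7 → 7; 7 → 1 → 0.
Collecting the images, pq = [1 3 6 2 4 5 7 0].

1 3 6 2 4 5 7 0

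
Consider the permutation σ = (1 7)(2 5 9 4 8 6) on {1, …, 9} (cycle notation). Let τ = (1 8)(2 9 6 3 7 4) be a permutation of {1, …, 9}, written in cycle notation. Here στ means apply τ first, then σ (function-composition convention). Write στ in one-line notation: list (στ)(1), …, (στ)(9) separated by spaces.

6 4 1 5 9 3 8 7 2

(στ)(x) = σ(τ(x)). Computing each image: σ(τ(1)) = σ(8) = 6, σ(τ(2)) = σ(9) = 4, σ(τ(3)) = σ(7) = 1, σ(τ(4)) = σ(2) = 5, σ(τ(5)) = σ(5) = 9, σ(τ(6)) = σ(3) = 3, σ(τ(7)) = σ(4) = 8, σ(τ(8)) = σ(1) = 7, σ(τ(9)) = σ(6) = 2.
Hence στ = [6 4 1 5 9 3 8 7 2].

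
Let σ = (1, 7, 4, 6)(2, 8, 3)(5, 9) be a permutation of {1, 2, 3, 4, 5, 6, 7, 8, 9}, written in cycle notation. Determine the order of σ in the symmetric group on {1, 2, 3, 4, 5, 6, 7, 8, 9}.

12

The cycle type of σ is (4, 3, 2).
Since disjoint cycles commute, ord(σ) = lcm(4, 3, 2) = 12.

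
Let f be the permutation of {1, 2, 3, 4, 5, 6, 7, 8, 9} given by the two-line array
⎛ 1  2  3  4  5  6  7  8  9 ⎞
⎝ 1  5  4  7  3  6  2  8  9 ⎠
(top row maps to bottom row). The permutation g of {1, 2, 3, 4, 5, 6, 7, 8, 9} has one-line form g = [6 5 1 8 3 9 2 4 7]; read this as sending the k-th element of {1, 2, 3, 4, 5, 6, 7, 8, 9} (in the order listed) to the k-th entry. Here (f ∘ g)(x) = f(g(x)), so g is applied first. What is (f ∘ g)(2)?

3

(f ∘ g)(2) = f(g(2)). g(2) = 5, then f(5) = 3. So (f ∘ g)(2) = 3.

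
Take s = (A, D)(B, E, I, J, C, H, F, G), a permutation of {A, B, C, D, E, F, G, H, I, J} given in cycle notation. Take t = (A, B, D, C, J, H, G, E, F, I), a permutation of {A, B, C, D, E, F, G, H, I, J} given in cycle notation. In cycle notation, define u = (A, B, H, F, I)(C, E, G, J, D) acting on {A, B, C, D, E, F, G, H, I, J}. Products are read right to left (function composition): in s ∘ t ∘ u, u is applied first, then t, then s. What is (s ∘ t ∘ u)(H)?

J

Apply the permutations in order: u(H) = F, then t(F) = I, then s(I) = J. So (s ∘ t ∘ u)(H) = J.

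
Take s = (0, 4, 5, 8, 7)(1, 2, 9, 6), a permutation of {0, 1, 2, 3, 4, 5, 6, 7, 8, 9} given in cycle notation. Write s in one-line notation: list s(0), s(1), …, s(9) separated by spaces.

Image by image: 0↦4, 1↦2, 2↦9, 3↦3, 4↦5, 5↦8, 6↦1, 7↦0, 8↦7, 9↦6.
So the one-line form is 4 2 9 3 5 8 1 0 7 6.

4 2 9 3 5 8 1 0 7 6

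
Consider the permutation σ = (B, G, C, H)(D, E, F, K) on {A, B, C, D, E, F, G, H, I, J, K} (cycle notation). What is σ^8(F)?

F lies in the 4-cycle (D, E, F, K).
Since the cycle has length 4, σ^8 acts on it the same as σ^0 (8 mod 4 = 0).
So σ^8(F) = F.

F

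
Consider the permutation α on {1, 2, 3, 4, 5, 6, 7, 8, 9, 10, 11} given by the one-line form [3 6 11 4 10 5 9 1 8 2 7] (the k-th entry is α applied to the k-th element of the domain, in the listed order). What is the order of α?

Writing α as disjoint cycles, the cycle lengths are 6, 4, 1.
The order is lcm(6, 4) = 12.

12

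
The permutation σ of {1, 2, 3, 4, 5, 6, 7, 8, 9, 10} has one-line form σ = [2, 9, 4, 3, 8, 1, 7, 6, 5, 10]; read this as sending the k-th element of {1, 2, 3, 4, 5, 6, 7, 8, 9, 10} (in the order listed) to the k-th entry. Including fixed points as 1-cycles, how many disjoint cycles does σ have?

The cycle decomposition is (1 2 9 5 8 6)(3 4)(7)(10), which has 4 cycles (counting 1-cycles).

4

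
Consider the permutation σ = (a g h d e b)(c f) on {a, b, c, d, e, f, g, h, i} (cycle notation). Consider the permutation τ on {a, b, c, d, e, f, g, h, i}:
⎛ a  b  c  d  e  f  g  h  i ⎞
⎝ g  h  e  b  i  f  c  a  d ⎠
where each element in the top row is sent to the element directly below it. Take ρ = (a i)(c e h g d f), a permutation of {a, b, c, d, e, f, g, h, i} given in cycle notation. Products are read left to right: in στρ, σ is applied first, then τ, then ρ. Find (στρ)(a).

e

Chase a: σ(a) = g; τ(g) = c; ρ(c) = e. Hence (στρ)(a) = e.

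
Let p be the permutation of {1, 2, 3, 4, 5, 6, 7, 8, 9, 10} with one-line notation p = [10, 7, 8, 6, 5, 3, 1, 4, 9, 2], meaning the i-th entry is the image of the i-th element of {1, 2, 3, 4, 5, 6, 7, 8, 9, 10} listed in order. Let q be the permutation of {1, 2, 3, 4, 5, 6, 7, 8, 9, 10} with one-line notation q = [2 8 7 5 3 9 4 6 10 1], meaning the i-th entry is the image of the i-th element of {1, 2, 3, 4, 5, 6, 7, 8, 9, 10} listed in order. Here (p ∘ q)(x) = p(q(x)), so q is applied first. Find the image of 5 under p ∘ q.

First apply q: q(5) = 3, then p(3) = 8. Thus (p ∘ q)(5) = 8.

8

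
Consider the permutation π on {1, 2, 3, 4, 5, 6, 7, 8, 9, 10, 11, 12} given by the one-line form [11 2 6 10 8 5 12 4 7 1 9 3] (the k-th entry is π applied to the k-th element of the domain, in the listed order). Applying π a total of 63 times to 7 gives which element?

1

Tracing 7 → 12 → … returns to 7 after 11 steps, so 7 lies in an 11-cycle (1 11 9 7 12 3 6 5 8 4 10).
On an 11-cycle, π^11 is the identity, so π^63 = π^8 there (63 ≡ 8 mod 11).
Stepping 8 places around the cycle: 7 → 12 → 3 → 6 → 5 → 8 → 4 → 10 → 1.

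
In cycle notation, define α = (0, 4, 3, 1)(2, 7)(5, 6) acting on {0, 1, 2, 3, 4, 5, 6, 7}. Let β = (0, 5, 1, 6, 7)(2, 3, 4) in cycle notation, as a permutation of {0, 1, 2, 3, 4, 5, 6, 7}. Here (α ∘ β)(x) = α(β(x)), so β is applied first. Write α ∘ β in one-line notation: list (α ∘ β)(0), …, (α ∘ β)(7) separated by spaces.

(α ∘ β)(x) = α(β(x)). Computing each image: α(β(0)) = α(5) = 6, α(β(1)) = α(6) = 5, α(β(2)) = α(3) = 1, α(β(3)) = α(4) = 3, α(β(4)) = α(2) = 7, α(β(5)) = α(1) = 0, α(β(6)) = α(7) = 2, α(β(7)) = α(0) = 4.
Hence α ∘ β = [6 5 1 3 7 0 2 4].

6 5 1 3 7 0 2 4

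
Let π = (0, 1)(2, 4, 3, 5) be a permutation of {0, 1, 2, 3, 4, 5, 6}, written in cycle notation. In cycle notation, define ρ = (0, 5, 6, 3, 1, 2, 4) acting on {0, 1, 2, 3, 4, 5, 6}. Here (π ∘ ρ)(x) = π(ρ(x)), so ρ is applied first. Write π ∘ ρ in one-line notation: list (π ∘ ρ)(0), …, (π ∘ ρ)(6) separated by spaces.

For each element, apply ρ then π: 0 → 5 → 2; 1 → 2 → 4; 2 → 4 → 3; 3 → 1 → 0; 4 → 0 → 1; 5 → 6 → 6; 6 → 3 → 5.
So π ∘ ρ in one-line form is 2 4 3 0 1 6 5.

2 4 3 0 1 6 5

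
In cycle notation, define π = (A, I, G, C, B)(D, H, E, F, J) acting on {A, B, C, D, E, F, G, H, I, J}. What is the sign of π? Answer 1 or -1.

1

The cycle lengths are 5, 5.
A cycle of length ℓ contributes ℓ−1 transpositions, so π is a product of 4 + 4 = 8 transpositions — even.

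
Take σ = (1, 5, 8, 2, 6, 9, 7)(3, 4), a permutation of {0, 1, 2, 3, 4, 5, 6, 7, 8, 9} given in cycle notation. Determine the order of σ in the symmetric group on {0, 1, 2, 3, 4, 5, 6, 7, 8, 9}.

14

The cycle type of σ is (7, 2, 1).
The order of σ is the least common multiple of its cycle lengths: lcm(7, 2) = 14.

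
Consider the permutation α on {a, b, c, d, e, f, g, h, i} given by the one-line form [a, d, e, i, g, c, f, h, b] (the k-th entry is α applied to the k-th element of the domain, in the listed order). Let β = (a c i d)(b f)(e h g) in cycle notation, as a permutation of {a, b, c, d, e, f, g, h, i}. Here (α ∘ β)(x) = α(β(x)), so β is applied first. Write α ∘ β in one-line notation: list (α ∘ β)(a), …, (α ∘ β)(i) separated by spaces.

(α ∘ β)(x) = α(β(x)). Computing each image: α(β(a)) = α(c) = e, α(β(b)) = α(f) = c, α(β(c)) = α(i) = b, α(β(d)) = α(a) = a, α(β(e)) = α(h) = h, α(β(f)) = α(b) = d, α(β(g)) = α(e) = g, α(β(h)) = α(g) = f, α(β(i)) = α(d) = i.
Hence α ∘ β = [e c b a h d g f i].

e c b a h d g f i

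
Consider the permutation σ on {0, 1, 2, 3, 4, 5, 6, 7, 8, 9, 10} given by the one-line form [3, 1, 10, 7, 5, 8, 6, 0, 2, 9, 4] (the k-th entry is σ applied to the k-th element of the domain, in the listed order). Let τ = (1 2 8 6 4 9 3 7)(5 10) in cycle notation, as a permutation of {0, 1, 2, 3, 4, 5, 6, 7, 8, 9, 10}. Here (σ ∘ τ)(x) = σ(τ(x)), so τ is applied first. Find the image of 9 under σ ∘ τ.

7

First apply τ: τ(9) = 3, then σ(3) = 7. Thus (σ ∘ τ)(9) = 7.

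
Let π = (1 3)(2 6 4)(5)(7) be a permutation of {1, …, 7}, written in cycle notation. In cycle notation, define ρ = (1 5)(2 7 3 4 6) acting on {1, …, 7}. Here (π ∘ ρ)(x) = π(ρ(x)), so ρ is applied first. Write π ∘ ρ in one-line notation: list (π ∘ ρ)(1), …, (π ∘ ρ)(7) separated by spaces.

5 7 2 4 3 6 1

For each element, apply ρ then π: 1 → 5 → 5; 2 → 7 → 7; 3 → 4 → 2; 4 → 6 → 4; 5 → 1 → 3; 6 → 2 → 6; 7 → 3 → 1.
So π ∘ ρ in one-line form is 5 7 2 4 3 6 1.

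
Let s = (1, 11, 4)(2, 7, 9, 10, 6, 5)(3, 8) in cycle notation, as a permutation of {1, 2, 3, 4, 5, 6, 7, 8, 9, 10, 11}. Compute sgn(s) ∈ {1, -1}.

The cycle lengths are 6, 3, 2.
A cycle of length ℓ contributes ℓ−1 transpositions, so s is a product of 5 + 2 + 1 = 8 transpositions — even.

1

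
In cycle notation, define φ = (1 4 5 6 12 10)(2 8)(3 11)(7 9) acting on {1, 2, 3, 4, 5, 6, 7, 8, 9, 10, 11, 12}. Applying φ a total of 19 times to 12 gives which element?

10

12 lies in the 6-cycle (1 4 5 6 12 10).
On a 6-cycle, φ^6 is the identity, so φ^19 = φ^1 there (19 ≡ 1 mod 6).
Advancing 1 step from 12: 12 → 10.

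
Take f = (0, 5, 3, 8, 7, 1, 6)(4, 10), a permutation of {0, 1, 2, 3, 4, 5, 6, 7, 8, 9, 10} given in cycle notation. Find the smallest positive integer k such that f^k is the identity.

The disjoint cycles have lengths 7, 2, 1, 1.
Since disjoint cycles commute, ord(f) = lcm(7, 2) = 14.

14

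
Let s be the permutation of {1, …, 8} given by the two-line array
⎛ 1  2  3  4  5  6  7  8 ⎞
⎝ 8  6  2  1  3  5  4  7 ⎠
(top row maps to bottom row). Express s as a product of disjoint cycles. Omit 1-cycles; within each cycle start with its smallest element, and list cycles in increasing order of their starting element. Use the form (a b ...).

(1 8 7 4)(2 6 5 3)

Iterating s from 1 gives 1 → 8 → 7 → 4 → 1; that is the 4-cycle (1 8 7 4).
Continuing from each remaining unvisited element yields (1 8 7 4)(2 6 5 3).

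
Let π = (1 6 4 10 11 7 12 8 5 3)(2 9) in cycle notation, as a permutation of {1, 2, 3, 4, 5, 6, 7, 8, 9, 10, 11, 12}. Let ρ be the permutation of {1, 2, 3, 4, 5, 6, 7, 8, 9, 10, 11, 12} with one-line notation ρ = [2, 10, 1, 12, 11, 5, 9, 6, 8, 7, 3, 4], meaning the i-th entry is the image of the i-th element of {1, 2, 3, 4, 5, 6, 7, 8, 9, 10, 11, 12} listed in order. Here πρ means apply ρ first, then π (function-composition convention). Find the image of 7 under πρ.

2

First apply ρ: ρ(7) = 9, then π(9) = 2. Thus (πρ)(7) = 2.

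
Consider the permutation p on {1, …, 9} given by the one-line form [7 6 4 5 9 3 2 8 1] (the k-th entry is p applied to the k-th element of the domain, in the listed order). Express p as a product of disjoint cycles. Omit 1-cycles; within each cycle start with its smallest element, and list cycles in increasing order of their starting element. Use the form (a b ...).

(1 7 2 6 3 4 5 9)

Iterating p from 1 gives 1 → 7 → 2 → 6 → 3 → 4 → 5 → 9 → 1; that is the 8-cycle (1 7 2 6 3 4 5 9).
Repeating from the next unused element and collecting all non-trivial cycles gives (1 7 2 6 3 4 5 9).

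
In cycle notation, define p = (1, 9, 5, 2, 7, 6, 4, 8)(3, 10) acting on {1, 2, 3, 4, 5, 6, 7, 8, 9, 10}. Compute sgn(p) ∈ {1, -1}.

The cycle lengths are 8, 2.
A cycle is odd iff its length is even; p has 2 even-length cycles, so sgn(p) = (−1)^2 and p is even.

1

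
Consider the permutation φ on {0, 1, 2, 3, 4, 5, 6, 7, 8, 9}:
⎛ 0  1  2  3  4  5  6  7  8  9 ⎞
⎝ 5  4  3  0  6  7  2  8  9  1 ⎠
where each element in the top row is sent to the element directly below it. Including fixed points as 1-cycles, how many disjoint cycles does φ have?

The cycle decomposition is (0, 5, 7, 8, 9, 1, 4, 6, 2, 3), which has 1 cycle (counting 1-cycles).

1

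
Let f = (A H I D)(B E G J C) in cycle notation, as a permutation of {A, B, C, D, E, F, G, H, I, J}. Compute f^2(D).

H

D lies in the 4-cycle (A H I D).
Stepping 2 places around the cycle: D → A → H.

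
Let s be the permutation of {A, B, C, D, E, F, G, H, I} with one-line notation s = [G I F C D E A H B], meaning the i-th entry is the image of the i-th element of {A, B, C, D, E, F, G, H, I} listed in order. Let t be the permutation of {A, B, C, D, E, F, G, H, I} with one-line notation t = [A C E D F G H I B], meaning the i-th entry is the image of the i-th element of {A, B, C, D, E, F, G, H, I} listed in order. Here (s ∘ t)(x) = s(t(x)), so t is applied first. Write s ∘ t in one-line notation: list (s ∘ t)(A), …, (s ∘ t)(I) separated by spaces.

G F D C E A H B I

(s ∘ t)(x) = s(t(x)). Computing each image: s(t(A)) = s(A) = G, s(t(B)) = s(C) = F, s(t(C)) = s(E) = D, s(t(D)) = s(D) = C, s(t(E)) = s(F) = E, s(t(F)) = s(G) = A, s(t(G)) = s(H) = H, s(t(H)) = s(I) = B, s(t(I)) = s(B) = I.
Hence s ∘ t = [G F D C E A H B I].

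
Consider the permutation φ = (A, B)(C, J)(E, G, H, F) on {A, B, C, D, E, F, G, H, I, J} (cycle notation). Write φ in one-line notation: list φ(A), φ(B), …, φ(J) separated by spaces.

Reading each image from the cycles: A→B, B→A, C→J, D→D, E→G, F→E, G→H, H→F, I→I, J→C.
Listing these in domain order gives B A J D G E H F I C.

B A J D G E H F I C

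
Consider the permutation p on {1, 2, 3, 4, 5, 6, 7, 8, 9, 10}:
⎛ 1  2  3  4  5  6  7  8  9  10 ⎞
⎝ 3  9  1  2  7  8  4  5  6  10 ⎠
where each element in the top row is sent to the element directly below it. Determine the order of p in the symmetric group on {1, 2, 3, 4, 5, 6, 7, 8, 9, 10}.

14

Decomposing into disjoint cycles gives cycle lengths 7, 2, 1.
The order of p is the least common multiple of its cycle lengths: lcm(7, 2) = 14.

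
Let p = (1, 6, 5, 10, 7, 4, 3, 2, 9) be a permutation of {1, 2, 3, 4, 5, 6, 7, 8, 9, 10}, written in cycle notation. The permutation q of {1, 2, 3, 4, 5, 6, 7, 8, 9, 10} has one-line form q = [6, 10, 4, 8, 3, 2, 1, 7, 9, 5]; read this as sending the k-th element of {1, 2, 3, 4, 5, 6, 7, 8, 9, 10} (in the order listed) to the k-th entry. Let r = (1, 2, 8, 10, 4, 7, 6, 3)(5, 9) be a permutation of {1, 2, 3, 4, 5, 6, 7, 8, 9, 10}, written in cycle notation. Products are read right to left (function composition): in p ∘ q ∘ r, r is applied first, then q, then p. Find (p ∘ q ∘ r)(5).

1

Chase 5: r(5) = 9; q(9) = 9; p(9) = 1. Hence (p ∘ q ∘ r)(5) = 1.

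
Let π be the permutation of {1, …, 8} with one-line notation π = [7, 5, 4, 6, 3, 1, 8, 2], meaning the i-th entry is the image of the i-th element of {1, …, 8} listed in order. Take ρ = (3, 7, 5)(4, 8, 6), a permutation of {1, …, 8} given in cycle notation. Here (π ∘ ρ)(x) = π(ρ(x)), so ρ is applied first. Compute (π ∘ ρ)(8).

1

ρ(8) = 6, then π(6) = 1; composing gives (π ∘ ρ)(8) = 1.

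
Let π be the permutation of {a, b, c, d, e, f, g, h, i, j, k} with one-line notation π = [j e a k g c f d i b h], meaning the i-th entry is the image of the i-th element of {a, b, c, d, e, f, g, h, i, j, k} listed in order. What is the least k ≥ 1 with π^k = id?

21

Decomposing into disjoint cycles gives cycle lengths 7, 3, 1.
Since disjoint cycles commute, ord(π) = lcm(7, 3) = 21.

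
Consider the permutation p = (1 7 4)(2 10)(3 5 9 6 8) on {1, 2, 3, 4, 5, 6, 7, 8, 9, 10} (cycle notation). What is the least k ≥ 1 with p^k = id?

30

The cycle type of p is (5, 3, 2).
The order is lcm(5, 3, 2) = 30.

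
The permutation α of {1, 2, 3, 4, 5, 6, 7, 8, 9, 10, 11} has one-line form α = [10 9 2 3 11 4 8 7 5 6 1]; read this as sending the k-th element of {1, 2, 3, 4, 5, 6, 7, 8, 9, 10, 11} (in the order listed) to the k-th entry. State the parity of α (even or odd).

In disjoint-cycle form the cycle lengths are 9, 2.
A cycle of length ℓ contributes ℓ−1 transpositions, so α is a product of 8 + 1 = 9 transpositions — odd.

odd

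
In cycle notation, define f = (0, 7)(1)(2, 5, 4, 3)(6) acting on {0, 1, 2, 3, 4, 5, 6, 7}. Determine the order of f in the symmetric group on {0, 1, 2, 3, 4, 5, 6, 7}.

4

The cycle type of f is (4, 2, 1, 1).
The order of f is the least common multiple of its cycle lengths: lcm(4, 2) = 4.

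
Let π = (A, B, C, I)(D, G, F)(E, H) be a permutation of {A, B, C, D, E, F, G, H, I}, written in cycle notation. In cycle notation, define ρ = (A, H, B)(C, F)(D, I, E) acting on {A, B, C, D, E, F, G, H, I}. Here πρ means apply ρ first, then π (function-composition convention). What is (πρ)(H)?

(πρ)(H) = π(ρ(H)). ρ(H) = B, then π(B) = C. So (πρ)(H) = C.

C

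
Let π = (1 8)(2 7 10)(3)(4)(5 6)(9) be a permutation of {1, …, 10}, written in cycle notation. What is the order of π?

6

The disjoint cycles have lengths 3, 2, 2, 1, 1, 1.
The order is lcm(3, 2, 2) = 6.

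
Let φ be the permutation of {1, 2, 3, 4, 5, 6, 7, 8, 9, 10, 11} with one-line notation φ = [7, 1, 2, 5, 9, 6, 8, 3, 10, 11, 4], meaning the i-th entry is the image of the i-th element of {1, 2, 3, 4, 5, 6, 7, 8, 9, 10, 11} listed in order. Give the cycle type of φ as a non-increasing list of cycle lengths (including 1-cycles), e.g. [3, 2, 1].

The disjoint cycles are (1, 7, 8, 3, 2)(4, 5, 9, 10, 11)(6), with lengths 5, 5, 1 in non-increasing order.

[5, 5, 1]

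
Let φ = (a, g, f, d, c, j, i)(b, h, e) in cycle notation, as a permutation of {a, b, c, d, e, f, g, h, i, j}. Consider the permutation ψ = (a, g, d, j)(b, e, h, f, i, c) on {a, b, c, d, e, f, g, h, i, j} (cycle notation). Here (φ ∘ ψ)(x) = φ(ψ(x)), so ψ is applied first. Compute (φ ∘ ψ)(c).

h

First apply ψ: ψ(c) = b, then φ(b) = h. Thus (φ ∘ ψ)(c) = h.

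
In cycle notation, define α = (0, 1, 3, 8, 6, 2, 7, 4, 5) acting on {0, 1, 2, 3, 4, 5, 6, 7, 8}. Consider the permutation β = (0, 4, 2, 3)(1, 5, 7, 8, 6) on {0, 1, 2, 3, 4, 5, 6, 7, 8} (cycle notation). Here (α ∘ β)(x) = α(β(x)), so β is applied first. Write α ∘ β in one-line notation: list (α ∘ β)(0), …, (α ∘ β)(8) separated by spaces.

Chase each element through β then α: 0 → 4 → 5; 1 → 5 → 0; 2 → 3 → 8; 3 → 0 → 1; 4 → 2 → 7; 5 → 7 → 4; 6 → 1 → 3; 7 → 8 → 6; 8 → 6 → 2.
Collecting the images, α ∘ β = [5 0 8 1 7 4 3 6 2].

5 0 8 1 7 4 3 6 2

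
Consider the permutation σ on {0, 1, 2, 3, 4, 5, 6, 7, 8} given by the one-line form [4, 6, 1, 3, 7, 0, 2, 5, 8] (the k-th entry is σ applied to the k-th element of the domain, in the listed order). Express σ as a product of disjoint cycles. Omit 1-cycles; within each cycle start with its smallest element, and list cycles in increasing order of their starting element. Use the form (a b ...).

(0 4 7 5)(1 6 2)

From 0: 0 → 4 → 7 → 5 → 0, closing the cycle (0 4 7 5).
Repeating from the next unused element and collecting all non-trivial cycles gives (0 4 7 5)(1 6 2).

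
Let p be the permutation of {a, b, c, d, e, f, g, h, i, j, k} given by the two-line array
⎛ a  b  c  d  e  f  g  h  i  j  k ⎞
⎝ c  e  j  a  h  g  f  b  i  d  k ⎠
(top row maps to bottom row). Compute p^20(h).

e

Tracing h → b → … returns to h after 3 steps, so h lies in a 3-cycle (b e h).
On a 3-cycle, p^3 is the identity, so p^20 = p^2 there (20 ≡ 2 mod 3).
Advancing 2 steps from h: h → b → e.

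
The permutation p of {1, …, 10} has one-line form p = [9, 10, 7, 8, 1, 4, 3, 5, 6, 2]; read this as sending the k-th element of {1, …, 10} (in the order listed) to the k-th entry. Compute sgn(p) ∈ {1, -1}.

In disjoint-cycle form the cycle lengths are 6, 2, 2.
A cycle of length ℓ contributes ℓ−1 transpositions, so p is a product of 5 + 1 + 1 = 7 transpositions — odd.

-1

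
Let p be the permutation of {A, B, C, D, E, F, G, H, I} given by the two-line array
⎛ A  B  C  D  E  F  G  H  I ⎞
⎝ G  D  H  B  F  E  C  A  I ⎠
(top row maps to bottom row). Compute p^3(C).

Tracing C → H → … returns to C after 4 steps, so C lies in a 4-cycle (A G C H).
Advancing 3 steps from C: C → H → A → G.

G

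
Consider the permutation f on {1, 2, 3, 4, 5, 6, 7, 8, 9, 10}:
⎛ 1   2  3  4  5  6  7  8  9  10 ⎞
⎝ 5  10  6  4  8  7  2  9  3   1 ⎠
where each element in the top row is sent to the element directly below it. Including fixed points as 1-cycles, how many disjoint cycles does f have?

2

The cycle decomposition is (1, 5, 8, 9, 3, 6, 7, 2, 10)(4), which has 2 cycles (counting 1-cycles).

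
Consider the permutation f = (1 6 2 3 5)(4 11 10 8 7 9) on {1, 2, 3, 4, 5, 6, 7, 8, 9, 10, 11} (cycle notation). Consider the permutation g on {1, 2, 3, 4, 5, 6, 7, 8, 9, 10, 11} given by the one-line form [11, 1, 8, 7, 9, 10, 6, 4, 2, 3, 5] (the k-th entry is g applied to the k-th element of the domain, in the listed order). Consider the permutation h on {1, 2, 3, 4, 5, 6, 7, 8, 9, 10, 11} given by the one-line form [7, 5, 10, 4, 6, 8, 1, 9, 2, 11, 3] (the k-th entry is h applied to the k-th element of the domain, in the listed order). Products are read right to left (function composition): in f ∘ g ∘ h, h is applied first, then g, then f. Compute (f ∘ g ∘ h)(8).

3

Apply the permutations in order: h(8) = 9, then g(9) = 2, then f(2) = 3. So (f ∘ g ∘ h)(8) = 3.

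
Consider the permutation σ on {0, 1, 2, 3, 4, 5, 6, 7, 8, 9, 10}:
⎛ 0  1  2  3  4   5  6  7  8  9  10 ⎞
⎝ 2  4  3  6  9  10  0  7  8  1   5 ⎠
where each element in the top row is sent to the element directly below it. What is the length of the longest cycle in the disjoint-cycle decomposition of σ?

Decomposing into disjoint cycles gives (0 2 3 6)(1 4 9)(5 10); the longest has length 4.

4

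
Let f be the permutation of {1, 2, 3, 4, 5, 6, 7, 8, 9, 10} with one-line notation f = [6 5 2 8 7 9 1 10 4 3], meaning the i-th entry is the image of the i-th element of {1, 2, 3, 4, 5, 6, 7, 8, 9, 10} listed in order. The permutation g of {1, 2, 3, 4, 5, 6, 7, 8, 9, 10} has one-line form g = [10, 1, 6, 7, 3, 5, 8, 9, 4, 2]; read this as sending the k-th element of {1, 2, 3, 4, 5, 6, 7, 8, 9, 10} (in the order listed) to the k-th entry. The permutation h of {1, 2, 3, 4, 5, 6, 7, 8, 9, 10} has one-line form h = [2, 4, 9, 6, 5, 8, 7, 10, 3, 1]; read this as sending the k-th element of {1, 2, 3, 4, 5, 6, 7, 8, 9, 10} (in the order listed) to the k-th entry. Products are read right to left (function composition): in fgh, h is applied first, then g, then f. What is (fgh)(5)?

Chase 5: h(5) = 5; g(5) = 3; f(3) = 2. Hence (fgh)(5) = 2.

2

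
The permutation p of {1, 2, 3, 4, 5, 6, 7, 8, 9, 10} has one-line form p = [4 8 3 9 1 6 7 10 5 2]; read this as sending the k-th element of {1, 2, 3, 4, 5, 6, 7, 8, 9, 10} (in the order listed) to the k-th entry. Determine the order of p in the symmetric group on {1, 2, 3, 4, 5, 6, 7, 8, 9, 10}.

Writing p as disjoint cycles, the cycle lengths are 4, 3, 1, 1, 1.
Since disjoint cycles commute, ord(p) = lcm(4, 3) = 12.

12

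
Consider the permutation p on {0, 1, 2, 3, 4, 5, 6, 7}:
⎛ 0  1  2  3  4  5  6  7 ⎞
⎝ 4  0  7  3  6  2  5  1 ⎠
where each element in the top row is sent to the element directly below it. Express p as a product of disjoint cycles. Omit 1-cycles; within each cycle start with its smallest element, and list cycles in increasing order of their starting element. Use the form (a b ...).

(0 4 6 5 2 7 1)

Iterating p from 0 gives 0 → 4 → 6 → 5 → 2 → 7 → 1 → 0; that is the 7-cycle (0 4 6 5 2 7 1).
Repeating from the next unused element and collecting all non-trivial cycles gives (0 4 6 5 2 7 1).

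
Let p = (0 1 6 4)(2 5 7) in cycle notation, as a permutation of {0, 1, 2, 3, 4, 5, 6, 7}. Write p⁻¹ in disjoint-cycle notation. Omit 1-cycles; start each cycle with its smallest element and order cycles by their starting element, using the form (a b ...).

(0 4 6 1)(2 7 5)

If p sends a → b within a cycle, p⁻¹ sends b → a; equivalently, reverse each cycle.
After reversing and putting each cycle's least element first, p⁻¹ = (0 4 6 1)(2 7 5).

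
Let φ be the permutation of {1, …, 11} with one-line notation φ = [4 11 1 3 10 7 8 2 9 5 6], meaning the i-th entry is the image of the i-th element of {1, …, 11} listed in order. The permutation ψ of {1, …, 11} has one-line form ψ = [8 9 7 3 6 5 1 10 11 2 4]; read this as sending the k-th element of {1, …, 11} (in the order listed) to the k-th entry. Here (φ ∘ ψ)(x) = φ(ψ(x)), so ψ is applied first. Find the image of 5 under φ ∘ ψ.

(φ ∘ ψ)(5) = φ(ψ(5)). ψ(5) = 6, then φ(6) = 7. So (φ ∘ ψ)(5) = 7.

7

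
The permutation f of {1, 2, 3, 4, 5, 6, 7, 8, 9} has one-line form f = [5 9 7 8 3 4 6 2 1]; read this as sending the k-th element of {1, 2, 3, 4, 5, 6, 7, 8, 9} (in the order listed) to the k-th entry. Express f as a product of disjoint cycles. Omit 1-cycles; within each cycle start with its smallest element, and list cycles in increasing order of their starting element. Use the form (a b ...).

Iterating f from 1 gives 1 → 5 → 3 → 7 → 6 → 4 → 8 → 2 → 9 → 1; that is the 9-cycle (1 5 3 7 6 4 8 2 9).
Continuing from each remaining unvisited element yields (1 5 3 7 6 4 8 2 9).

(1 5 3 7 6 4 8 2 9)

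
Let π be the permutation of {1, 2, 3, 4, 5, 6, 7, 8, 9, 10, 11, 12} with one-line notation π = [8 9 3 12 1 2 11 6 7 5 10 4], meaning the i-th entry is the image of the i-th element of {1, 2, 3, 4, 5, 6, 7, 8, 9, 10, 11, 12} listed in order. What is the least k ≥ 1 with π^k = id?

The disjoint-cycle form of π has cycle lengths 9, 2, 1.
The order is lcm(9, 2) = 18.

18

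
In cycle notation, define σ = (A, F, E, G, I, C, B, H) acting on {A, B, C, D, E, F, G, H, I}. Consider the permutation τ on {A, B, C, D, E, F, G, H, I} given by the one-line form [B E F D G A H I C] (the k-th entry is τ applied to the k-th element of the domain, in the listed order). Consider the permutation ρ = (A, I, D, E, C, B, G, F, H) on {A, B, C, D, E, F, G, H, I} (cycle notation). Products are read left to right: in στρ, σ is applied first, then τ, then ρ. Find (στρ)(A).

I

(στρ)(A) = ρ(τ(σ(A))). σ(A) = F, then τ(F) = A, then ρ(A) = I, so the result is I.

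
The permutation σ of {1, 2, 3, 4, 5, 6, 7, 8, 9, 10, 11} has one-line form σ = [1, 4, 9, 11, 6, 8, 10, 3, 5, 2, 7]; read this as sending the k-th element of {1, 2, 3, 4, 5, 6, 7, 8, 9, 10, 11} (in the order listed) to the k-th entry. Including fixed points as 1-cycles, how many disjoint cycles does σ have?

3

The cycle decomposition is (1)(2, 4, 11, 7, 10)(3, 9, 5, 6, 8), which has 3 cycles (counting 1-cycles).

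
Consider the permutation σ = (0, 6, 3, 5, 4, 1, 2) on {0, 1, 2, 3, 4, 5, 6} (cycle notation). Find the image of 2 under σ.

Within (0, 6, 3, 5, 4, 1, 2), 2 ↦ 0.

0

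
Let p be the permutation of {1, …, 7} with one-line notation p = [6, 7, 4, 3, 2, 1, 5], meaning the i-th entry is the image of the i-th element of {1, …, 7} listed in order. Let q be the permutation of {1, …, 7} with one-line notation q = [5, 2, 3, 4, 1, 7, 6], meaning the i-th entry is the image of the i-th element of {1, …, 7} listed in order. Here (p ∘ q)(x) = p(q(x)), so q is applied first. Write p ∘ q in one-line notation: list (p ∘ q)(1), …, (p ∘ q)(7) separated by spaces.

2 7 4 3 6 5 1

For each element, apply q then p: 1 → 5 → 2; 2 → 2 → 7; 3 → 3 → 4; 4 → 4 → 3; 5 → 1 → 6; 6 → 7 → 5; 7 → 6 → 1.
Collecting the images, p ∘ q = [2 7 4 3 6 5 1].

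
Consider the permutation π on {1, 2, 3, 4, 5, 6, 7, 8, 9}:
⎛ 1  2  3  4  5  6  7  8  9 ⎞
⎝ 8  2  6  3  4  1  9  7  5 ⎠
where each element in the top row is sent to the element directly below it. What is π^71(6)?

3

Tracing 6 → 1 → … returns to 6 after 8 steps, so 6 lies in an 8-cycle (1 8 7 9 5 4 3 6).
Powers repeat with period 8 on this cycle, and 71 mod 8 = 7, so π^71(6) = π^7(6).
Stepping 7 places around the cycle: 6 → 1 → 8 → 7 → 9 → 5 → 4 → 3.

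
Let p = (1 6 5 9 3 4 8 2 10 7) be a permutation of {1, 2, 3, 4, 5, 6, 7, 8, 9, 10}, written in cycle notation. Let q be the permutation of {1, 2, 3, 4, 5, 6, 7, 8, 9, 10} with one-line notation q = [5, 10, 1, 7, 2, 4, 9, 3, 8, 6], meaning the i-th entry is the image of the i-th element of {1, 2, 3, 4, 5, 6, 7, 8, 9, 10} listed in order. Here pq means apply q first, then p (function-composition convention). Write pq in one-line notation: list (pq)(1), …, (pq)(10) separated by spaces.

(pq)(x) = p(q(x)). Computing each image: p(q(1)) = p(5) = 9, p(q(2)) = p(10) = 7, p(q(3)) = p(1) = 6, p(q(4)) = p(7) = 1, p(q(5)) = p(2) = 10, p(q(6)) = p(4) = 8, p(q(7)) = p(9) = 3, p(q(8)) = p(3) = 4, p(q(9)) = p(8) = 2, p(q(10)) = p(6) = 5.
Hence pq = [9 7 6 1 10 8 3 4 2 5].

9 7 6 1 10 8 3 4 2 5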